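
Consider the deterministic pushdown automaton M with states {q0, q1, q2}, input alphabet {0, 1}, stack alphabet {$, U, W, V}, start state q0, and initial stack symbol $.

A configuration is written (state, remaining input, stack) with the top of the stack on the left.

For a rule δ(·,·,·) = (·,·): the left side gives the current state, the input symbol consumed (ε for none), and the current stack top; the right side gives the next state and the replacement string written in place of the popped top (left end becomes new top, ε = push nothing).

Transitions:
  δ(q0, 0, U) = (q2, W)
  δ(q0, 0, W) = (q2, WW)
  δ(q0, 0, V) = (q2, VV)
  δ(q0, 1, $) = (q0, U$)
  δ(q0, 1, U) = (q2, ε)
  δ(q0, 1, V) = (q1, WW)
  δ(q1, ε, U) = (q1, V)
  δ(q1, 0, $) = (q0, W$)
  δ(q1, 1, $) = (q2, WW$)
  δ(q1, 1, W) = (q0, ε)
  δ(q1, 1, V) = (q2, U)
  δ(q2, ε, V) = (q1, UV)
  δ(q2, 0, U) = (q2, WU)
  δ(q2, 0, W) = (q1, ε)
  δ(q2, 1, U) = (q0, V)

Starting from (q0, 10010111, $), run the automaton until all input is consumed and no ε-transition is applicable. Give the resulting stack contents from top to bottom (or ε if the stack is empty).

$

(q0, 10010111, $)
  read 1, top $: go to q0, push U$ → (q0, 0010111, U$)
  read 0, top U: go to q2, push W → (q2, 010111, W$)
  read 0, top W: go to q1, push ε → (q1, 10111, $)
  read 1, top $: go to q2, push WW$ → (q2, 0111, WW$)
  read 0, top W: go to q1, push ε → (q1, 111, W$)
  read 1, top W: go to q0, push ε → (q0, 11, $)
  read 1, top $: go to q0, push U$ → (q0, 1, U$)
  read 1, top U: go to q2, push ε → (q2, ε, $)
All input consumed in state q2 with stack $.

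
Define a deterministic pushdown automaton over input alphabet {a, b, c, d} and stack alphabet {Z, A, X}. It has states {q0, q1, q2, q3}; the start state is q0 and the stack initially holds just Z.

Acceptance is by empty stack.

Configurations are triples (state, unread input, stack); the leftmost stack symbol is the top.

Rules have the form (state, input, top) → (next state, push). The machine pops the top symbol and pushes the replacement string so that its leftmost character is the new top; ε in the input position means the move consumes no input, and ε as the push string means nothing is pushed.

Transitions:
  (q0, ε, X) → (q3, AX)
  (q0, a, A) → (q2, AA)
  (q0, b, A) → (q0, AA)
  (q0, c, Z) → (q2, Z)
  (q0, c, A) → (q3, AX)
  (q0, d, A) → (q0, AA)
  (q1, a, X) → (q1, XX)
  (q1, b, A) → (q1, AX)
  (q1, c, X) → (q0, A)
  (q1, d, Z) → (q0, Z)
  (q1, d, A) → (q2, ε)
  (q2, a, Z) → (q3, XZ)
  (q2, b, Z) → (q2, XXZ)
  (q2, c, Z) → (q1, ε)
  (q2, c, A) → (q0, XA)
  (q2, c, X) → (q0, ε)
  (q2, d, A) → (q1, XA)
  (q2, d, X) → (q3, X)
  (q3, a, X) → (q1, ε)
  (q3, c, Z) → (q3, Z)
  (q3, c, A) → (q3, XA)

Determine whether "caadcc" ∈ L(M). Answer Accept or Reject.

Accept

(q0, caadcc, Z)
  read c, top Z: go to q2, push Z → (q2, aadcc, Z)
  read a, top Z: go to q3, push XZ → (q3, adcc, XZ)
  read a, top X: go to q1, push ε → (q1, dcc, Z)
  read d, top Z: go to q0, push Z → (q0, cc, Z)
  read c, top Z: go to q2, push Z → (q2, c, Z)
  read c, top Z: go to q1, push ε → (q1, ε, ε)
All input consumed and the stack is empty.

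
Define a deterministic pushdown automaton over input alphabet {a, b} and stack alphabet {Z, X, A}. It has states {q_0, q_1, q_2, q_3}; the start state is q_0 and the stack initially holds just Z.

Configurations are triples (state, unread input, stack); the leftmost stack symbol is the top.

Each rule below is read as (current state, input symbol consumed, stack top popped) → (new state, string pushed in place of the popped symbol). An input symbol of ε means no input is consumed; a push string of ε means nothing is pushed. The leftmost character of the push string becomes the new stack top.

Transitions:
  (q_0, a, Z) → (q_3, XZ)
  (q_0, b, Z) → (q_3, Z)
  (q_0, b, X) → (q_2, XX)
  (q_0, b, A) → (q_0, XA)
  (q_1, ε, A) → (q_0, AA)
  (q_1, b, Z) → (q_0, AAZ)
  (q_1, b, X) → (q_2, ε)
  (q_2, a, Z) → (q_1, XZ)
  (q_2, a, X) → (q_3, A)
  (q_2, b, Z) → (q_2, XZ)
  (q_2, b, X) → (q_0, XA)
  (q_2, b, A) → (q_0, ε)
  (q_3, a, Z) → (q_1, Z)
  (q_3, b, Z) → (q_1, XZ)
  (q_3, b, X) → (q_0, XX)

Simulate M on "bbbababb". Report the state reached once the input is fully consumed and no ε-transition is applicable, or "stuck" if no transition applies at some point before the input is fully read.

q_2

(q_0, bbbababb, Z) ⊢ (q_3, bbababb, Z) ⊢ (q_1, bababb, XZ) ⊢ (q_2, ababb, Z) ⊢ (q_1, babb, XZ) ⊢ (q_2, abb, Z) ⊢ (q_1, bb, XZ) ⊢ (q_2, b, Z) ⊢ (q_2, ε, XZ)
All input consumed; M is in state q_2.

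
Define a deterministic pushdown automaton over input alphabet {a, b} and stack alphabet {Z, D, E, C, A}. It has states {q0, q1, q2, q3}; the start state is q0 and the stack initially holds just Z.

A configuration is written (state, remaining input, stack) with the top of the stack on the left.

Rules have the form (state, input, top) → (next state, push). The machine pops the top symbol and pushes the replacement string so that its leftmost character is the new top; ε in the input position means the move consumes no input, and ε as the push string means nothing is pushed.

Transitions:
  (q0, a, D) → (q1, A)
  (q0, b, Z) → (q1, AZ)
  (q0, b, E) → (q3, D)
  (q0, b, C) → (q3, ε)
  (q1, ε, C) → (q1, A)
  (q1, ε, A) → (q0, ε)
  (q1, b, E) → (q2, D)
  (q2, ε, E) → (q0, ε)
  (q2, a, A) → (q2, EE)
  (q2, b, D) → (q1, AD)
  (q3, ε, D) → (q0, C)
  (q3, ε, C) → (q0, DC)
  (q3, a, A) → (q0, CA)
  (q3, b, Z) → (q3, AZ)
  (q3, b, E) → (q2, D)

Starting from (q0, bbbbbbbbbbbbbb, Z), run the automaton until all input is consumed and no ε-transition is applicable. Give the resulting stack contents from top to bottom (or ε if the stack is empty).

(q0, bbbbbbbbbbbbbb, Z) ⊢ (q1, bbbbbbbbbbbbb, AZ) ⊢ (q0, bbbbbbbbbbbbb, Z) ⊢ (q1, bbbbbbbbbbbb, AZ) ⊢ (q0, bbbbbbbbbbbb, Z) ⊢ (q1, bbbbbbbbbbb, AZ) ⊢ (q0, bbbbbbbbbbb, Z) ⊢ (q1, bbbbbbbbbb, AZ) ⊢ (q0, bbbbbbbbbb, Z) ⊢ (q1, bbbbbbbbb, AZ) ⊢ (q0, bbbbbbbbb, Z) ⊢ (q1, bbbbbbbb, AZ) ⊢ (q0, bbbbbbbb, Z) ⊢ (q1, bbbbbbb, AZ) ⊢ (q0, bbbbbbb, Z) ⊢ (q1, bbbbbb, AZ) ⊢ (q0, bbbbbb, Z) ⊢ (q1, bbbbb, AZ) ⊢ (q0, bbbbb, Z) ⊢ (q1, bbbb, AZ) ⊢ (q0, bbbb, Z) ⊢ (q1, bbb, AZ) ⊢ (q0, bbb, Z) ⊢ (q1, bb, AZ) ⊢ (q0, bb, Z) ⊢ (q1, b, AZ) ⊢ (q0, b, Z) ⊢ (q1, ε, AZ) ⊢ (q0, ε, Z)
All input consumed in state q0 with stack Z.

Z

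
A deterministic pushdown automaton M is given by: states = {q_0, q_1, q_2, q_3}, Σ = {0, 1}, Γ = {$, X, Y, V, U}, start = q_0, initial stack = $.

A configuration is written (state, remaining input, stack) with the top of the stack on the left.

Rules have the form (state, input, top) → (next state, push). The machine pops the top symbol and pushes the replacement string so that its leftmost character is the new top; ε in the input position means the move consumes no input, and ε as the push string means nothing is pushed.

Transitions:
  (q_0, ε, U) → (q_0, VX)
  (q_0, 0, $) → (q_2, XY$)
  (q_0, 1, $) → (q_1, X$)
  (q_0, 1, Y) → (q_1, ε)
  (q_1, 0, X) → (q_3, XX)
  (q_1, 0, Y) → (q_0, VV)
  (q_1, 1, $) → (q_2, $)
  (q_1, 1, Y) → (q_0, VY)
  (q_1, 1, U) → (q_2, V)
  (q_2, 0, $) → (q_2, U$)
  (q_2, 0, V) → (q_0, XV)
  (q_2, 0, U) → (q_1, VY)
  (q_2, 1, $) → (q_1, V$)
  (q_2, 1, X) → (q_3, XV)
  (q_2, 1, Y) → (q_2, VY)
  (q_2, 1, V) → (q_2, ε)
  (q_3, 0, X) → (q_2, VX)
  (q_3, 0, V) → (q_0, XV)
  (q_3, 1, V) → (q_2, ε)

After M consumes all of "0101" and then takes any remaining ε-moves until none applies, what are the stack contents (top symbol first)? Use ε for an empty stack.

(q_0, 0101, $)
  read 0, top $: go to q_2, push XY$ → (q_2, 101, XY$)
  read 1, top X: go to q_3, push XV → (q_3, 01, XVY$)
  read 0, top X: go to q_2, push VX → (q_2, 1, VXVY$)
  read 1, top V: go to q_2, push ε → (q_2, ε, XVY$)
All input consumed in state q_2 with stack XVY$.

XVY$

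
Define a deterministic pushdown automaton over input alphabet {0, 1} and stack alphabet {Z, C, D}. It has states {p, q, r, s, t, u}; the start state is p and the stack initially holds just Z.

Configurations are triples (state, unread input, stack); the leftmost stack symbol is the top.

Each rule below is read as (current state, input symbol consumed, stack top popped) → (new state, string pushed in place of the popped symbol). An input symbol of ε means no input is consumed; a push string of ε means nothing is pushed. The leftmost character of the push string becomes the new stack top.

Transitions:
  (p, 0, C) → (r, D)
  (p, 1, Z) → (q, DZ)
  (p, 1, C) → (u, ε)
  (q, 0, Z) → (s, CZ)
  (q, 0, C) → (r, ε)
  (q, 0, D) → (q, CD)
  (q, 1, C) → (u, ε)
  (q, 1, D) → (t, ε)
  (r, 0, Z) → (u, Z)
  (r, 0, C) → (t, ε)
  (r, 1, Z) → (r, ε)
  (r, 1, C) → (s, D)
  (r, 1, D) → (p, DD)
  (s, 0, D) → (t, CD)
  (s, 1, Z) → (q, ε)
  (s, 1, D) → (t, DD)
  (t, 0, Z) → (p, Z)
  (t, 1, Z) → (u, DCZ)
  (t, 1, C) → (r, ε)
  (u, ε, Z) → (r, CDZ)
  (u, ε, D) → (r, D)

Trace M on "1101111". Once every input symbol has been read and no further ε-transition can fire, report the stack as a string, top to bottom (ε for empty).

(p, 1101111, Z)
  read 1, top Z: go to q, push DZ → (q, 101111, DZ)
  read 1, top D: go to t, push ε → (t, 01111, Z)
  read 0, top Z: go to p, push Z → (p, 1111, Z)
  read 1, top Z: go to q, push DZ → (q, 111, DZ)
  read 1, top D: go to t, push ε → (t, 11, Z)
  read 1, top Z: go to u, push DCZ → (u, 1, DCZ)
  ε-move, top D: go to r, push D → (r, 1, DCZ)
  read 1, top D: go to p, push DD → (p, ε, DDCZ)
All input consumed in state p with stack DDCZ.

DDCZ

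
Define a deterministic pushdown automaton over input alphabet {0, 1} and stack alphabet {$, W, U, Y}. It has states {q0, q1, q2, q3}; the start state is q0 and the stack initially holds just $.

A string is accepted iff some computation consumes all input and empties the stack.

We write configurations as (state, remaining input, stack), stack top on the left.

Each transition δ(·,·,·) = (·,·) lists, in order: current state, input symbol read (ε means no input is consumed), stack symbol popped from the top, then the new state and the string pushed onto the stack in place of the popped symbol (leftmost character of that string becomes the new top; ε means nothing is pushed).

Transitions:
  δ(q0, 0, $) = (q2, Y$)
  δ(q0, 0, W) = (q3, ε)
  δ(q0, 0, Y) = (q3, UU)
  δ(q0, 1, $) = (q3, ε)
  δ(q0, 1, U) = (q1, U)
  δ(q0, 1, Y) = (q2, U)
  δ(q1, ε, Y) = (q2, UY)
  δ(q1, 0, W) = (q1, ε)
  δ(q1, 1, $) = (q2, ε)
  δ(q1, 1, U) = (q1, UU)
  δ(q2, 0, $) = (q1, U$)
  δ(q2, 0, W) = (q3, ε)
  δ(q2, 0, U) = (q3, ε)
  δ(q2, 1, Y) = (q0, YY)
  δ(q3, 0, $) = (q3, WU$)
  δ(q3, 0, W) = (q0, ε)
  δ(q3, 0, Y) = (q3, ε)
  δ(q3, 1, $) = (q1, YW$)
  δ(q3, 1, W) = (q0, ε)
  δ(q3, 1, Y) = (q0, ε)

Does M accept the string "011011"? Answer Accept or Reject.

(q0, 011011, $) ⊢ (q2, 11011, Y$) ⊢ (q0, 1011, YY$) ⊢ (q2, 011, UY$) ⊢ (q3, 11, Y$) ⊢ (q0, 1, $) ⊢ (q3, ε, ε)
All input consumed and the stack is empty.

Accept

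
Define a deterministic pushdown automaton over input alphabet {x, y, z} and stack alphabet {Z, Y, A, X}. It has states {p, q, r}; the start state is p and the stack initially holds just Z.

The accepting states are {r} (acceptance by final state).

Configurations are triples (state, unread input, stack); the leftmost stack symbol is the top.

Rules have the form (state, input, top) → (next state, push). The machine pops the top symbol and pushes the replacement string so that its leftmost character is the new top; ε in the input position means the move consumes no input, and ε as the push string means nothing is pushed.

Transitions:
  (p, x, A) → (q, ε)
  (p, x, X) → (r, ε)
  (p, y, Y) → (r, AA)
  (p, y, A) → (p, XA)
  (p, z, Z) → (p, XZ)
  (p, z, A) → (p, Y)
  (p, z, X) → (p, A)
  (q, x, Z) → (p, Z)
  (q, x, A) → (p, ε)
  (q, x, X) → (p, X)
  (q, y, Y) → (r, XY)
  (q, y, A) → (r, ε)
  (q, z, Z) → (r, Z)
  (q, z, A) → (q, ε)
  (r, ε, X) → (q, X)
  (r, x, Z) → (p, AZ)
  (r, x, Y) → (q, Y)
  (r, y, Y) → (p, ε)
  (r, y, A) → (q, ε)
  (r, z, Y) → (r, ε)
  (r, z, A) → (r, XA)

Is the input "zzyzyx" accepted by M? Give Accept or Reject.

(p, zzyzyx, Z)
  read z, top Z: go to p, push XZ → (p, zyzyx, XZ)
  read z, top X: go to p, push A → (p, yzyx, AZ)
  read y, top A: go to p, push XA → (p, zyx, XAZ)
  read z, top X: go to p, push A → (p, yx, AAZ)
  read y, top A: go to p, push XA → (p, x, XAAZ)
  read x, top X: go to r, push ε → (r, ε, AAZ)
All input consumed; state r ∈ F.

Accept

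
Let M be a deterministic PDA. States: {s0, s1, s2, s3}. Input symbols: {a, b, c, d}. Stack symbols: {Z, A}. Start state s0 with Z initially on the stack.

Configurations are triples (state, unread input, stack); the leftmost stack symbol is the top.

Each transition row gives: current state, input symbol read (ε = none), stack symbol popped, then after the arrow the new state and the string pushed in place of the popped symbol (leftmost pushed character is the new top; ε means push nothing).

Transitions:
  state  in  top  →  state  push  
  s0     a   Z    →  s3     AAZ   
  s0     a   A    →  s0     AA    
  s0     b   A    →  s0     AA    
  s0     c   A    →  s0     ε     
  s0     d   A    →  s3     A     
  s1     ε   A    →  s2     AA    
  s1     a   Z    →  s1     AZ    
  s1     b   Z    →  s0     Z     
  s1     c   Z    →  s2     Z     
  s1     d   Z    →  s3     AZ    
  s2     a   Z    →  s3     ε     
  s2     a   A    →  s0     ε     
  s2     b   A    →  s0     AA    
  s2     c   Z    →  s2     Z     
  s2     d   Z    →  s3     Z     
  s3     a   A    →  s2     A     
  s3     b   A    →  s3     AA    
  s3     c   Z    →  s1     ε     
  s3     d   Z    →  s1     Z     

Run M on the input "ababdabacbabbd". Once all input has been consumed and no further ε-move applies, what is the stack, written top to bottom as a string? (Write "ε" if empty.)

(s0, ababdabacbabbd, Z)
  read a, top Z: go to s3, push AAZ → (s3, babdabacbabbd, AAZ)
  read b, top A: go to s3, push AA → (s3, abdabacbabbd, AAAZ)
  read a, top A: go to s2, push A → (s2, bdabacbabbd, AAAZ)
  read b, top A: go to s0, push AA → (s0, dabacbabbd, AAAAZ)
  read d, top A: go to s3, push A → (s3, abacbabbd, AAAAZ)
  read a, top A: go to s2, push A → (s2, bacbabbd, AAAAZ)
  read b, top A: go to s0, push AA → (s0, acbabbd, AAAAAZ)
  read a, top A: go to s0, push AA → (s0, cbabbd, AAAAAAZ)
  read c, top A: go to s0, push ε → (s0, babbd, AAAAAZ)
  read b, top A: go to s0, push AA → (s0, abbd, AAAAAAZ)
  read a, top A: go to s0, push AA → (s0, bbd, AAAAAAAZ)
  read b, top A: go to s0, push AA → (s0, bd, AAAAAAAAZ)
  read b, top A: go to s0, push AA → (s0, d, AAAAAAAAAZ)
  read d, top A: go to s3, push A → (s3, ε, AAAAAAAAAZ)
All input consumed in state s3 with stack AAAAAAAAAZ.

AAAAAAAAAZ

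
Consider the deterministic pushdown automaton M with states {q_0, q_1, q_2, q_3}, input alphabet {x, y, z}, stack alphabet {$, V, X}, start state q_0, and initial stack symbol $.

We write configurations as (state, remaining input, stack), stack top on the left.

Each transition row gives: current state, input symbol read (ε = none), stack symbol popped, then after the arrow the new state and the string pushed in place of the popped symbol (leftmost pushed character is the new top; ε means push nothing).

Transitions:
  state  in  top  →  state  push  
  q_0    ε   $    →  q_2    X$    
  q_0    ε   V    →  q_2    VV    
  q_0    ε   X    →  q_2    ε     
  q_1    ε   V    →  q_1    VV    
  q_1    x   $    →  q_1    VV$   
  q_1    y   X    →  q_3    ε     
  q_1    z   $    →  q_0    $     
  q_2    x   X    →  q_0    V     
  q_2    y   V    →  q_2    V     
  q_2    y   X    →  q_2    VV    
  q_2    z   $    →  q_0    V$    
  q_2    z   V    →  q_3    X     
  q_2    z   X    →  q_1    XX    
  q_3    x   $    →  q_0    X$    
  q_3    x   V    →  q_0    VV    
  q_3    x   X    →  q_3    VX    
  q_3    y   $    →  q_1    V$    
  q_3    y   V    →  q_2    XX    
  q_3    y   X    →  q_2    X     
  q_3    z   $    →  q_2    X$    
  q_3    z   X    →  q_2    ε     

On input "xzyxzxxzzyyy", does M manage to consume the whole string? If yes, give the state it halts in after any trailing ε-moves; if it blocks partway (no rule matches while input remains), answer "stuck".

(q_0, xzyxzxxzzyyy, $) ⊢ (q_2, xzyxzxxzzyyy, X$) ⊢ (q_0, zyxzxxzzyyy, V$) ⊢ (q_2, zyxzxxzzyyy, VV$) ⊢ (q_3, yxzxxzzyyy, XV$) ⊢ (q_2, xzxxzzyyy, XV$) ⊢ (q_0, zxxzzyyy, VV$) ⊢ (q_2, zxxzzyyy, VVV$) ⊢ (q_3, xxzzyyy, XVV$) ⊢ (q_3, xzzyyy, VXVV$) ⊢ (q_0, zzyyy, VVXVV$) ⊢ (q_2, zzyyy, VVVXVV$) ⊢ (q_3, zyyy, XVVXVV$) ⊢ (q_2, yyy, VVXVV$) ⊢ (q_2, yy, VVXVV$) ⊢ (q_2, y, VVXVV$) ⊢ (q_2, ε, VVXVV$)
All input consumed; M is in state q_2.

q_2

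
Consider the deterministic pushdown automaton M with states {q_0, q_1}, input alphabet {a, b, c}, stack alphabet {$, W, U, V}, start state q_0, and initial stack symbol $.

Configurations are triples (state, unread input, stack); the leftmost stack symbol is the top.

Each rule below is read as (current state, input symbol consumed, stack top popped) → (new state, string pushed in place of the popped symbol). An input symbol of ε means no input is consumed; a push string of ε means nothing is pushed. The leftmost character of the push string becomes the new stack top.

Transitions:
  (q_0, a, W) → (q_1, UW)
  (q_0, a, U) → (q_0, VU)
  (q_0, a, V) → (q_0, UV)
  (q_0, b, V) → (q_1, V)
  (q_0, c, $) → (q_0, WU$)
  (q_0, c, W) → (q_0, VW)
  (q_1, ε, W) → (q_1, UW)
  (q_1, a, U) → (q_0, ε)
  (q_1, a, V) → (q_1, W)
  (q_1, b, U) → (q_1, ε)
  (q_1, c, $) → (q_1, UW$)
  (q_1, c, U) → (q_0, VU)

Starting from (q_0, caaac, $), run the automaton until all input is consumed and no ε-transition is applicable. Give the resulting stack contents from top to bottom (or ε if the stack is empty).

(q_0, caaac, $)
  read c, top $: go to q_0, push WU$ → (q_0, aaac, WU$)
  read a, top W: go to q_1, push UW → (q_1, aac, UWU$)
  read a, top U: go to q_0, push ε → (q_0, ac, WU$)
  read a, top W: go to q_1, push UW → (q_1, c, UWU$)
  read c, top U: go to q_0, push VU → (q_0, ε, VUWU$)
All input consumed in state q_0 with stack VUWU$.

VUWU$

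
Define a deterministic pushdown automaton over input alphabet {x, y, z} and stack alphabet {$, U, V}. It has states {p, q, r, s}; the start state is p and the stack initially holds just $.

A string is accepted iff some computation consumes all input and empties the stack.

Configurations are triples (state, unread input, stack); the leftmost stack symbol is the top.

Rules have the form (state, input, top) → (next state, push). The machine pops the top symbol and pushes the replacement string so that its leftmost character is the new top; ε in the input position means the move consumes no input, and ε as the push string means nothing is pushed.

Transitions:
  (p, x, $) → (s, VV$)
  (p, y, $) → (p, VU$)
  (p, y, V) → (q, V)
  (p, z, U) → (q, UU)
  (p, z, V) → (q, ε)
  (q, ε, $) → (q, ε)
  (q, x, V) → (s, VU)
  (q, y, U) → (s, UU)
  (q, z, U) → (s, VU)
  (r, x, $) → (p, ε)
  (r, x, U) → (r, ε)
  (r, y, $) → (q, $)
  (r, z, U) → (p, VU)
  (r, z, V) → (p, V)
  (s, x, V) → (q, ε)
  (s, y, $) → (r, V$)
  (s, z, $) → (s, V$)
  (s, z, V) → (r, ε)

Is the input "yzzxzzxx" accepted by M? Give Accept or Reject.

Accept

(p, yzzxzzxx, $)
  read y, top $: go to p, push VU$ → (p, zzxzzxx, VU$)
  read z, top V: go to q, push ε → (q, zxzzxx, U$)
  read z, top U: go to s, push VU → (s, xzzxx, VU$)
  read x, top V: go to q, push ε → (q, zzxx, U$)
  read z, top U: go to s, push VU → (s, zxx, VU$)
  read z, top V: go to r, push ε → (r, xx, U$)
  read x, top U: go to r, push ε → (r, x, $)
  read x, top $: go to p, push ε → (p, ε, ε)
All input consumed and the stack is empty.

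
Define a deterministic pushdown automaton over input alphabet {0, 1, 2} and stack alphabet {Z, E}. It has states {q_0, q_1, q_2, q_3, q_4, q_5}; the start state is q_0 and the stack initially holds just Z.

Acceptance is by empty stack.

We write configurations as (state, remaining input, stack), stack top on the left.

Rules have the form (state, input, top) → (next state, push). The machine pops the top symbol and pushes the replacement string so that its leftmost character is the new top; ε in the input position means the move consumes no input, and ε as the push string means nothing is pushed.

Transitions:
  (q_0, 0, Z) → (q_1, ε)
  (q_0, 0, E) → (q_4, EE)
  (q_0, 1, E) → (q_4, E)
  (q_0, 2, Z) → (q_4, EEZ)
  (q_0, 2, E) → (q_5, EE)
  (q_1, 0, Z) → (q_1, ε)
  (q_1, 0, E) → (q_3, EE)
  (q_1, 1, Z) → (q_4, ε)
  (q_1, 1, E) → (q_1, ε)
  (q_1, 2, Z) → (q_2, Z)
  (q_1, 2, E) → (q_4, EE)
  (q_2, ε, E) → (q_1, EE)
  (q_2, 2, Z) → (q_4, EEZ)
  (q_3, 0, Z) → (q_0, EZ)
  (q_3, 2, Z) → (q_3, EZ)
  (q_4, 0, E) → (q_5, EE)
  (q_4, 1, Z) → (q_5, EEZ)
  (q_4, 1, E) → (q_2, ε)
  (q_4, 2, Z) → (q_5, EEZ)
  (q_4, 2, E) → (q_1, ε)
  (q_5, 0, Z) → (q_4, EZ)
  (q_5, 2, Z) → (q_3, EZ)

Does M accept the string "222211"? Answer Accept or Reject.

(q_0, 222211, Z)
  read 2, top Z: go to q_4, push EEZ → (q_4, 22211, EEZ)
  read 2, top E: go to q_1, push ε → (q_1, 2211, EZ)
  read 2, top E: go to q_4, push EE → (q_4, 211, EEZ)
  read 2, top E: go to q_1, push ε → (q_1, 11, EZ)
  read 1, top E: go to q_1, push ε → (q_1, 1, Z)
  read 1, top Z: go to q_4, push ε → (q_4, ε, ε)
All input consumed and the stack is empty.

Accept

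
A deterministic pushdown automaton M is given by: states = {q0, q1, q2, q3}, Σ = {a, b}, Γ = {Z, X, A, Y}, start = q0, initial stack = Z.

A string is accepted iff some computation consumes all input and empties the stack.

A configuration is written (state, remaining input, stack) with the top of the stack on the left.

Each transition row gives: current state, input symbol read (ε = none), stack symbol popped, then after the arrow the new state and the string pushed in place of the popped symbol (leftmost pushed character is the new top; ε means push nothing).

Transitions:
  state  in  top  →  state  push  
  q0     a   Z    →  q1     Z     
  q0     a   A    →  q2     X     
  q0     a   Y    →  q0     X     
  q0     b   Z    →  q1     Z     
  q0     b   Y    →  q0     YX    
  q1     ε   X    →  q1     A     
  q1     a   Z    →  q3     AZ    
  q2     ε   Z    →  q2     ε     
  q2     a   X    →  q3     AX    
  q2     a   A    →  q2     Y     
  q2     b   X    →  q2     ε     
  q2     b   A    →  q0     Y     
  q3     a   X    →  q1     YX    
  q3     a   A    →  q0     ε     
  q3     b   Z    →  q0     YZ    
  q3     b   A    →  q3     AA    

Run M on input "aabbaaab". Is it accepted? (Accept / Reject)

(q0, aabbaaab, Z) ⊢ (q1, abbaaab, Z) ⊢ (q3, bbaaab, AZ) ⊢ (q3, baaab, AAZ) ⊢ (q3, aaab, AAAZ) ⊢ (q0, aab, AAZ) ⊢ (q2, ab, XAZ) ⊢ (q3, b, AXAZ) ⊢ (q3, ε, AAXAZ)
All input consumed; stack is AAXAZ, not empty, and no further ε-move applies.

Reject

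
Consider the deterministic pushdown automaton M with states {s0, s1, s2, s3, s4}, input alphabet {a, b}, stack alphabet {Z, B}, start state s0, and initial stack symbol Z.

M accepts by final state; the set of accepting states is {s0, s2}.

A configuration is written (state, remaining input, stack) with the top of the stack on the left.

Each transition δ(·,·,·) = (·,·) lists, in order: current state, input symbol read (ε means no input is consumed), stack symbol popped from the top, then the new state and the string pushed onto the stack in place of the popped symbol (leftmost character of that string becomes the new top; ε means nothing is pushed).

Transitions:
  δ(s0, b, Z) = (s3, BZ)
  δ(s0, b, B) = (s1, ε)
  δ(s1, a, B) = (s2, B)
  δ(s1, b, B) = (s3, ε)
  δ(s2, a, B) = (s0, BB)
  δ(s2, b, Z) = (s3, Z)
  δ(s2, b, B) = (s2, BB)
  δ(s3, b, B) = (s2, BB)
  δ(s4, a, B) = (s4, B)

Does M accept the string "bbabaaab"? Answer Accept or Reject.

Reject

(s0, bbabaaab, Z)
  read b, top Z: go to s3, push BZ → (s3, babaaab, BZ)
  read b, top B: go to s2, push BB → (s2, abaaab, BBZ)
  read a, top B: go to s0, push BB → (s0, baaab, BBBZ)
  read b, top B: go to s1, push ε → (s1, aaab, BBZ)
  read a, top B: go to s2, push B → (s2, aab, BBZ)
  read a, top B: go to s0, push BB → (s0, ab, BBBZ)
No transition applies at (s0, ab, BBBZ); input not fully consumed.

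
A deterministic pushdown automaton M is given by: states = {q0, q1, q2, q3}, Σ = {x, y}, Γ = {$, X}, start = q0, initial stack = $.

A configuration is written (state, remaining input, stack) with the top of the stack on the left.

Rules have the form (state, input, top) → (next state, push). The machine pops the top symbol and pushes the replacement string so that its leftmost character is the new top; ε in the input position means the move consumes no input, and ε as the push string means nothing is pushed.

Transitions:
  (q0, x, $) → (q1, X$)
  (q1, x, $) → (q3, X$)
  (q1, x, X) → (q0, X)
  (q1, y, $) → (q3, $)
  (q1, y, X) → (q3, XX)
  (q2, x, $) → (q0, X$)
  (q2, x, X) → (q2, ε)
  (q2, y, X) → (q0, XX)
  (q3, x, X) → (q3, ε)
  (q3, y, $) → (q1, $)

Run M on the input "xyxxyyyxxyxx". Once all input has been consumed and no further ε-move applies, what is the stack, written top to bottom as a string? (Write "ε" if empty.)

$

(q0, xyxxyyyxxyxx, $)
  read x, top $: go to q1, push X$ → (q1, yxxyyyxxyxx, X$)
  read y, top X: go to q3, push XX → (q3, xxyyyxxyxx, XX$)
  read x, top X: go to q3, push ε → (q3, xyyyxxyxx, X$)
  read x, top X: go to q3, push ε → (q3, yyyxxyxx, $)
  read y, top $: go to q1, push $ → (q1, yyxxyxx, $)
  read y, top $: go to q3, push $ → (q3, yxxyxx, $)
  read y, top $: go to q1, push $ → (q1, xxyxx, $)
  read x, top $: go to q3, push X$ → (q3, xyxx, X$)
  read x, top X: go to q3, push ε → (q3, yxx, $)
  read y, top $: go to q1, push $ → (q1, xx, $)
  read x, top $: go to q3, push X$ → (q3, x, X$)
  read x, top X: go to q3, push ε → (q3, ε, $)
All input consumed in state q3 with stack $.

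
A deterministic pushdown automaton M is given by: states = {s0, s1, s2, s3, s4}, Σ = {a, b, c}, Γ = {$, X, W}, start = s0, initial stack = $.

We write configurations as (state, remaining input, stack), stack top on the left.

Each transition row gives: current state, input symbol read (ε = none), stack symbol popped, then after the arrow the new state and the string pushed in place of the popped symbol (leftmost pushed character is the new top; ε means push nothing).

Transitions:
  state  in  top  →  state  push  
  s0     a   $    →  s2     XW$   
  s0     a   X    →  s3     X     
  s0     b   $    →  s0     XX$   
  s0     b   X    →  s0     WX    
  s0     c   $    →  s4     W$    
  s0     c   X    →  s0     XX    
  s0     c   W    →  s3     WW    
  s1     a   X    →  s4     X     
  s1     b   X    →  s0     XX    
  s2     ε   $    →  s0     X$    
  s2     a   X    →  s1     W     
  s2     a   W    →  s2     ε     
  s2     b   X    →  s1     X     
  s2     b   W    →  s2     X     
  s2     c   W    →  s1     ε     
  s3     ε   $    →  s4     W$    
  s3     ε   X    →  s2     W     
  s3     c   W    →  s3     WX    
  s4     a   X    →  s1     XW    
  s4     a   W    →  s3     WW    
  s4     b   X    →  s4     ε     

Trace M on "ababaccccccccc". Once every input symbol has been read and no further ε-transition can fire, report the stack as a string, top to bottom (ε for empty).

(s0, ababaccccccccc, $) ⊢ (s2, babaccccccccc, XW$) ⊢ (s1, abaccccccccc, XW$) ⊢ (s4, baccccccccc, XW$) ⊢ (s4, accccccccc, W$) ⊢ (s3, ccccccccc, WW$) ⊢ (s3, cccccccc, WXW$) ⊢ (s3, ccccccc, WXXW$) ⊢ (s3, cccccc, WXXXW$) ⊢ (s3, ccccc, WXXXXW$) ⊢ (s3, cccc, WXXXXXW$) ⊢ (s3, ccc, WXXXXXXW$) ⊢ (s3, cc, WXXXXXXXW$) ⊢ (s3, c, WXXXXXXXXW$) ⊢ (s3, ε, WXXXXXXXXXW$)
All input consumed in state s3 with stack WXXXXXXXXXW$.

WXXXXXXXXXW$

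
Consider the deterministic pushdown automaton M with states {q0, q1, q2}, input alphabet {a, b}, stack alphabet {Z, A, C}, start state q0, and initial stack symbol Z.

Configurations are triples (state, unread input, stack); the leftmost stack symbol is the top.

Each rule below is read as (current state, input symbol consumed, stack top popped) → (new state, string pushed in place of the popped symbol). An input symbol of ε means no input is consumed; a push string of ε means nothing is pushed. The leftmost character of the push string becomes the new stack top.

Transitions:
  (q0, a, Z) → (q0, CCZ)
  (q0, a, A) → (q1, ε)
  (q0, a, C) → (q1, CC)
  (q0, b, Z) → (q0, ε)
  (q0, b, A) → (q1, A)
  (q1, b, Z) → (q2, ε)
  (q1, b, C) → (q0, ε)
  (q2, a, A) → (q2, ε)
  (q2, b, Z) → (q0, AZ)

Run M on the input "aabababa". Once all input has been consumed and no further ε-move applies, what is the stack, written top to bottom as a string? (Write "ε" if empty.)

CCCZ

(q0, aabababa, Z) ⊢ (q0, abababa, CCZ) ⊢ (q1, bababa, CCCZ) ⊢ (q0, ababa, CCZ) ⊢ (q1, baba, CCCZ) ⊢ (q0, aba, CCZ) ⊢ (q1, ba, CCCZ) ⊢ (q0, a, CCZ) ⊢ (q1, ε, CCCZ)
All input consumed in state q1 with stack CCCZ.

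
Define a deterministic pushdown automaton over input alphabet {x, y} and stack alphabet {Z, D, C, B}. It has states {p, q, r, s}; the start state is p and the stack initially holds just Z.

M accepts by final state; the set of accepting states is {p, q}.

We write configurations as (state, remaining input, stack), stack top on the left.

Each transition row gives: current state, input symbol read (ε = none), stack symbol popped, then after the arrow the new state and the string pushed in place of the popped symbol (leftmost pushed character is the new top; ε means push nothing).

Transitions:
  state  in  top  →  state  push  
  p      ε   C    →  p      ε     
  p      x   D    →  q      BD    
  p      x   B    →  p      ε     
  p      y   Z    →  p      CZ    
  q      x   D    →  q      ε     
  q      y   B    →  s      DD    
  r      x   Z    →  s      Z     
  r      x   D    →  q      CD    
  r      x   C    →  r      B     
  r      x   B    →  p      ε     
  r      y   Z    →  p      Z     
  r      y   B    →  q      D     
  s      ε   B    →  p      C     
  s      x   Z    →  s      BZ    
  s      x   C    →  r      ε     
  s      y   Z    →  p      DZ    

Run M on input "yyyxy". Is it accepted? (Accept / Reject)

(p, yyyxy, Z)
  read y, top Z: go to p, push CZ → (p, yyxy, CZ)
  ε-move, top C: go to p, push ε → (p, yyxy, Z)
  read y, top Z: go to p, push CZ → (p, yxy, CZ)
  ε-move, top C: go to p, push ε → (p, yxy, Z)
  read y, top Z: go to p, push CZ → (p, xy, CZ)
  ε-move, top C: go to p, push ε → (p, xy, Z)
No transition applies at (p, xy, Z); input not fully consumed.

Reject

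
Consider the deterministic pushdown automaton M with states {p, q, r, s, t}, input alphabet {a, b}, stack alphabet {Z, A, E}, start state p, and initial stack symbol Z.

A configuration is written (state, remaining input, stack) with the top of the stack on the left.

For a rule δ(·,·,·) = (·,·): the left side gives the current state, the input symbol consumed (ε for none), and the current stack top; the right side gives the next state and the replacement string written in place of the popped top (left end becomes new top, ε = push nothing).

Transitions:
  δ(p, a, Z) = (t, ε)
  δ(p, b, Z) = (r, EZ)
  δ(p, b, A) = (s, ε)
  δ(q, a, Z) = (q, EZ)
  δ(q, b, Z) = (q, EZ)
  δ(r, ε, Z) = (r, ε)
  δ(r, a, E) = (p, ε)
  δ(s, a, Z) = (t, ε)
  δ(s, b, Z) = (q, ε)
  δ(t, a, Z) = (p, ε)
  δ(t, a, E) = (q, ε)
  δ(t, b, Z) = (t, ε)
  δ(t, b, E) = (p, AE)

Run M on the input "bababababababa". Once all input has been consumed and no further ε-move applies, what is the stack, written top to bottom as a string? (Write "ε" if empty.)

(p, bababababababa, Z)
  read b, top Z: go to r, push EZ → (r, ababababababa, EZ)
  read a, top E: go to p, push ε → (p, babababababa, Z)
  read b, top Z: go to r, push EZ → (r, abababababa, EZ)
  read a, top E: go to p, push ε → (p, bababababa, Z)
  read b, top Z: go to r, push EZ → (r, ababababa, EZ)
  read a, top E: go to p, push ε → (p, babababa, Z)
  read b, top Z: go to r, push EZ → (r, abababa, EZ)
  read a, top E: go to p, push ε → (p, bababa, Z)
  read b, top Z: go to r, push EZ → (r, ababa, EZ)
  read a, top E: go to p, push ε → (p, baba, Z)
  read b, top Z: go to r, push EZ → (r, aba, EZ)
  read a, top E: go to p, push ε → (p, ba, Z)
  read b, top Z: go to r, push EZ → (r, a, EZ)
  read a, top E: go to p, push ε → (p, ε, Z)
All input consumed in state p with stack Z.

Z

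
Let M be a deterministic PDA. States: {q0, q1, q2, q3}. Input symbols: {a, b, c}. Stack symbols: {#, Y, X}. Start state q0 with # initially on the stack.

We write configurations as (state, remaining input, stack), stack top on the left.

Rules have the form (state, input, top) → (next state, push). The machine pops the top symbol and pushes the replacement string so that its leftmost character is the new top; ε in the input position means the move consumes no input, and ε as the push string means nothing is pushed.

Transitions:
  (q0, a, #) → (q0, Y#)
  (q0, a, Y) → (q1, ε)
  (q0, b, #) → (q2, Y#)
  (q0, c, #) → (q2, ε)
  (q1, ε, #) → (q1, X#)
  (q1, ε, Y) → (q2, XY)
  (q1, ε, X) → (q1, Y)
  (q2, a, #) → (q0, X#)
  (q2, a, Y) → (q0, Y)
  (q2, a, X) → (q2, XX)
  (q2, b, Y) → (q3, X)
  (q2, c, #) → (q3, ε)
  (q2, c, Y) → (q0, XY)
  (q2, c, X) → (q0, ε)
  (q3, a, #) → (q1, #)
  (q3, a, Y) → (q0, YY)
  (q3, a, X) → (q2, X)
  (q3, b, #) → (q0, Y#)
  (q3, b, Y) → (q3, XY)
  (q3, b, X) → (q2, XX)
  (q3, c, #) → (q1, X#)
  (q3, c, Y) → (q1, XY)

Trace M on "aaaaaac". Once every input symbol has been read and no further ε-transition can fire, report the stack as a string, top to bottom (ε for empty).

XXXXY#

(q0, aaaaaac, #)
  read a, top #: go to q0, push Y# → (q0, aaaaac, Y#)
  read a, top Y: go to q1, push ε → (q1, aaaac, #)
  ε-move, top #: go to q1, push X# → (q1, aaaac, X#)
  ε-move, top X: go to q1, push Y → (q1, aaaac, Y#)
  ε-move, top Y: go to q2, push XY → (q2, aaaac, XY#)
  read a, top X: go to q2, push XX → (q2, aaac, XXY#)
  read a, top X: go to q2, push XX → (q2, aac, XXXY#)
  read a, top X: go to q2, push XX → (q2, ac, XXXXY#)
  read a, top X: go to q2, push XX → (q2, c, XXXXXY#)
  read c, top X: go to q0, push ε → (q0, ε, XXXXY#)
All input consumed in state q0 with stack XXXXY#.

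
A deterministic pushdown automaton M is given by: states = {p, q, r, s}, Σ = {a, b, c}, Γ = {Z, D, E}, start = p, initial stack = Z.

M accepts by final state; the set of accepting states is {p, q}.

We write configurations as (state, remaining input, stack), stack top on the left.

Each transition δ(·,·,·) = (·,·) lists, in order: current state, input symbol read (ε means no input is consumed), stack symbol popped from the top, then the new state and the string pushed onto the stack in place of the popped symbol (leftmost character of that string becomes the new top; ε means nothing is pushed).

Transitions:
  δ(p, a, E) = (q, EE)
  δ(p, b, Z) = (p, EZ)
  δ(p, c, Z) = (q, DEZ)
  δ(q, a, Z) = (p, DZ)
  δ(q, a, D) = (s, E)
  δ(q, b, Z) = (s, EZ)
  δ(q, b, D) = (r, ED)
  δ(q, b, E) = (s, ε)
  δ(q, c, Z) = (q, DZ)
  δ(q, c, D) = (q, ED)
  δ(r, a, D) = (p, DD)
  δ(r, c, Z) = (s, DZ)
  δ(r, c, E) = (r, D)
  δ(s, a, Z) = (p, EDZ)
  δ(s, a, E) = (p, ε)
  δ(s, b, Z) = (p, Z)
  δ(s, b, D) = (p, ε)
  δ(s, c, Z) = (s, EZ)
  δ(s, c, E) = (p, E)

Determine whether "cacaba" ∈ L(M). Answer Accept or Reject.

Accept

(p, cacaba, Z)
  read c, top Z: go to q, push DEZ → (q, acaba, DEZ)
  read a, top D: go to s, push E → (s, caba, EEZ)
  read c, top E: go to p, push E → (p, aba, EEZ)
  read a, top E: go to q, push EE → (q, ba, EEEZ)
  read b, top E: go to s, push ε → (s, a, EEZ)
  read a, top E: go to p, push ε → (p, ε, EZ)
All input consumed; state p ∈ F.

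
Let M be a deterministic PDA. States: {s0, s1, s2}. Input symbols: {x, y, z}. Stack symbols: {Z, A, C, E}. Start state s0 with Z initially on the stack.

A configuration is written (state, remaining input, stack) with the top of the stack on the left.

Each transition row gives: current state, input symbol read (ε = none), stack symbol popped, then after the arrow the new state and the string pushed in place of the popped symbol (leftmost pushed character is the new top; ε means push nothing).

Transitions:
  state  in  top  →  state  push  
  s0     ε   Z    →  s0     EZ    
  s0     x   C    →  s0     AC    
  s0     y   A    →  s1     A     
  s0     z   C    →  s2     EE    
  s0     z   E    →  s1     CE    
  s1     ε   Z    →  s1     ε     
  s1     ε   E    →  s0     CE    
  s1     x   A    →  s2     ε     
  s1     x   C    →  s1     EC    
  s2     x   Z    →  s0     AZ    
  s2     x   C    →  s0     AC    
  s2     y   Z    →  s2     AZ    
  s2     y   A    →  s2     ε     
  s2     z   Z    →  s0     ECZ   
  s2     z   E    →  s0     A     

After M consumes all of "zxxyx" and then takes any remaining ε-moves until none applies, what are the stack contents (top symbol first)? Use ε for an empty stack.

CECEZ

(s0, zxxyx, Z) ⊢ (s0, zxxyx, EZ) ⊢ (s1, xxyx, CEZ) ⊢ (s1, xyx, ECEZ) ⊢ (s0, xyx, CECEZ) ⊢ (s0, yx, ACECEZ) ⊢ (s1, x, ACECEZ) ⊢ (s2, ε, CECEZ)
All input consumed in state s2 with stack CECEZ.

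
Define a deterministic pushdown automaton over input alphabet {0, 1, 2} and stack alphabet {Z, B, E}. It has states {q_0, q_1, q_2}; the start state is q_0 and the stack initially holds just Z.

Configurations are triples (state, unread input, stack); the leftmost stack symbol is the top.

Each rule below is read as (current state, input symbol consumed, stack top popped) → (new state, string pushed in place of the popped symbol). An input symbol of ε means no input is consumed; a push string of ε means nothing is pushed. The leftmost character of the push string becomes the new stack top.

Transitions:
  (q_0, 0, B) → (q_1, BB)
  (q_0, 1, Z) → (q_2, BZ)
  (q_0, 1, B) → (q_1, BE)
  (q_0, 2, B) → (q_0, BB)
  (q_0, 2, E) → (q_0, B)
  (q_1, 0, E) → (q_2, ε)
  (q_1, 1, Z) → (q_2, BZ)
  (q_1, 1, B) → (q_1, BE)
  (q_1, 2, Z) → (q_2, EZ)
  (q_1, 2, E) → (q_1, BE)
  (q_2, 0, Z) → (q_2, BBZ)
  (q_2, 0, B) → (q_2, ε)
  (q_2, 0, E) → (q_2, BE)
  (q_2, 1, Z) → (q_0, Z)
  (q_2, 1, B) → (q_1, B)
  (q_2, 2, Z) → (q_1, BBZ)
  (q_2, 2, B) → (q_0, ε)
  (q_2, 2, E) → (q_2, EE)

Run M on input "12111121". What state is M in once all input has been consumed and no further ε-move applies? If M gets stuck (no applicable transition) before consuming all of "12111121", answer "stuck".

(q_0, 12111121, Z)
  read 1, top Z: go to q_2, push BZ → (q_2, 2111121, BZ)
  read 2, top B: go to q_0, push ε → (q_0, 111121, Z)
  read 1, top Z: go to q_2, push BZ → (q_2, 11121, BZ)
  read 1, top B: go to q_1, push B → (q_1, 1121, BZ)
  read 1, top B: go to q_1, push BE → (q_1, 121, BEZ)
  read 1, top B: go to q_1, push BE → (q_1, 21, BEEZ)
No transition for (q_1, 2, top B); M blocks with input 21 remaining.

stuck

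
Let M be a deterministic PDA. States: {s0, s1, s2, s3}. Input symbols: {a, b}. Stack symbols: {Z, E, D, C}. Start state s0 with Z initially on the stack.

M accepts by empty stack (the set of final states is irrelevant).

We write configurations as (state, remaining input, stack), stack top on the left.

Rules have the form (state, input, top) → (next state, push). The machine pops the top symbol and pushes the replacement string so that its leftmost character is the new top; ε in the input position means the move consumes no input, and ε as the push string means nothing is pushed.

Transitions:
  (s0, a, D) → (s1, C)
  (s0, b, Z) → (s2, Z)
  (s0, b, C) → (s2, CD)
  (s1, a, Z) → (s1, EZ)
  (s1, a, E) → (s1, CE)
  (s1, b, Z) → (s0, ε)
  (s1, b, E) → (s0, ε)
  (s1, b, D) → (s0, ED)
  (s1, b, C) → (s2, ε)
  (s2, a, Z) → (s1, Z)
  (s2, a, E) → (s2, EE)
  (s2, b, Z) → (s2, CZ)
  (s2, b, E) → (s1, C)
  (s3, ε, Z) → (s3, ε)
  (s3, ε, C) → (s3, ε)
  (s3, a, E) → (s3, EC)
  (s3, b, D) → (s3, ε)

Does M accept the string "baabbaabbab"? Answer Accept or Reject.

(s0, baabbaabbab, Z)
  read b, top Z: go to s2, push Z → (s2, aabbaabbab, Z)
  read a, top Z: go to s1, push Z → (s1, abbaabbab, Z)
  read a, top Z: go to s1, push EZ → (s1, bbaabbab, EZ)
  read b, top E: go to s0, push ε → (s0, baabbab, Z)
  read b, top Z: go to s2, push Z → (s2, aabbab, Z)
  read a, top Z: go to s1, push Z → (s1, abbab, Z)
  read a, top Z: go to s1, push EZ → (s1, bbab, EZ)
  read b, top E: go to s0, push ε → (s0, bab, Z)
  read b, top Z: go to s2, push Z → (s2, ab, Z)
  read a, top Z: go to s1, push Z → (s1, b, Z)
  read b, top Z: go to s0, push ε → (s0, ε, ε)
All input consumed and the stack is empty.

Accept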